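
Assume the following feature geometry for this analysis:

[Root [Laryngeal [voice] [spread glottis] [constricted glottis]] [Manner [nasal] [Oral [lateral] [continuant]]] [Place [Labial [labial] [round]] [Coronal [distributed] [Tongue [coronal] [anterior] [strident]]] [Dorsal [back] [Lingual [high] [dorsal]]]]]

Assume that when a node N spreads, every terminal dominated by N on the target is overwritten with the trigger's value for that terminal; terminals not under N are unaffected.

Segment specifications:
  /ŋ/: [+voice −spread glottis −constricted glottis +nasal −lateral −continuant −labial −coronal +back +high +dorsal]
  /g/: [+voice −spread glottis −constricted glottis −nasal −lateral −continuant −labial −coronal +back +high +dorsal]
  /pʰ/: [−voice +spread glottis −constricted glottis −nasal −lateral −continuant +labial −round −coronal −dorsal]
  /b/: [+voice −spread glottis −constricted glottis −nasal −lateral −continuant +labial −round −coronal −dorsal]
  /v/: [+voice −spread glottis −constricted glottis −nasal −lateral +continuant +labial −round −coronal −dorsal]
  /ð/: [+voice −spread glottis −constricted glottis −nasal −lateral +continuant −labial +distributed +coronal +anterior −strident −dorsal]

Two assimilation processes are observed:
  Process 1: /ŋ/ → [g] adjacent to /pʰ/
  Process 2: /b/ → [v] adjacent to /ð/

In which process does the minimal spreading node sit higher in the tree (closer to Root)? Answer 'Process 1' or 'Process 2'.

Process 1

In Process 1, [nasal] changes, so the minimal spreading node is [nasal] at depth 2.
Process 2: the feature that changes is [continuant]; the minimal node is [continuant] (depth 3).
Depth 2 < depth 3; Process 1 involves the structurally higher constituent [nasal].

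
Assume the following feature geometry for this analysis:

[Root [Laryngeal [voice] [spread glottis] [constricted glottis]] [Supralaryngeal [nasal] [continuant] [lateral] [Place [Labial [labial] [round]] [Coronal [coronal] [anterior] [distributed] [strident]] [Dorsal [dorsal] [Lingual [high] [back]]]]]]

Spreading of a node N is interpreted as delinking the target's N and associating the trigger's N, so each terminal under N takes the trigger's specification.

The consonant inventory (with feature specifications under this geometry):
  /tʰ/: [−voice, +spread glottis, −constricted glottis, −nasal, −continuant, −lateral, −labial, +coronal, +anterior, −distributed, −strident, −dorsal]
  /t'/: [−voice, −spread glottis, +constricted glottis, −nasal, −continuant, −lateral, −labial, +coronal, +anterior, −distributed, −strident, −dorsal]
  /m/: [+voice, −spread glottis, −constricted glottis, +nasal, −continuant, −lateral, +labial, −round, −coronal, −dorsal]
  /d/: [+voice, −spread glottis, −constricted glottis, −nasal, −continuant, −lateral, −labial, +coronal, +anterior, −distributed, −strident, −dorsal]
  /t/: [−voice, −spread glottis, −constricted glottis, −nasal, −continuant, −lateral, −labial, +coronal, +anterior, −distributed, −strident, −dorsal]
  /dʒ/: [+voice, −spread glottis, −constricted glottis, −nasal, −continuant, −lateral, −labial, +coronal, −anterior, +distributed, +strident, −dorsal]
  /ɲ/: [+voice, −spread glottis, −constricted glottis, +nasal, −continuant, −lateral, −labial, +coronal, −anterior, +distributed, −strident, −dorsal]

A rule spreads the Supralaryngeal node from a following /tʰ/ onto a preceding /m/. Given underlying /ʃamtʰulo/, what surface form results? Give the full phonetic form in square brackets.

[ʃadtʰulo]

Supralaryngeal immediately or transitively dominates [nasal], [continuant], [lateral], [labial], [round], [coronal], [anterior], [distributed], [strident], [dorsal], [high], [back].
The target acquires /tʰ/'s values for everything under Supralaryngeal — [−nasal], [−continuant], [−lateral], [−labial], [+coronal], [+anterior], [−distributed], [−strident], [−dorsal] — while keeping its own [voice], [spread glottis], [constricted glottis].
The resulting bundle matches /d/ in the inventory; substituting it for /m/ gives [ʃadtʰulo].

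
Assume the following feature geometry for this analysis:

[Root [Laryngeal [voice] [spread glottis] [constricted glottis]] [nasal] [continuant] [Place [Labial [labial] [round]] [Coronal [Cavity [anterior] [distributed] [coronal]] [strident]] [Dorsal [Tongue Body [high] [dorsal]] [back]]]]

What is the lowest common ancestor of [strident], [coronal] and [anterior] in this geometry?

[strident] is immediately dominated by Coronal.
[coronal] is immediately dominated by Cavity.
[anterior] is immediately dominated by Cavity.
These paths first converge at Coronal; no daughter of Coronal dominates all 3 features, so Coronal is the minimal constituent.

Coronal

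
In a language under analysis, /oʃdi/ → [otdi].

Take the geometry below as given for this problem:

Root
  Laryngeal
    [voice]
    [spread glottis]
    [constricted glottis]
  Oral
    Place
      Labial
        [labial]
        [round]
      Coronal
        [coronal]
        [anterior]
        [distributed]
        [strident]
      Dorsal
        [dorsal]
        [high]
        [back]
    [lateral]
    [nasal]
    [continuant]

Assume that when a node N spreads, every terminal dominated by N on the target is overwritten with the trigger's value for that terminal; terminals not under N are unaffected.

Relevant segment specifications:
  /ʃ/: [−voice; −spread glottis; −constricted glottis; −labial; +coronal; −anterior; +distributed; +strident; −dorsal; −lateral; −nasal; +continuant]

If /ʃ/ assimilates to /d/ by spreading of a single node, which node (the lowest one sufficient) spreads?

Comparing /ʃ/ with its surface form [t], the features that change are [continuant], [anterior], [distributed], [strident].
In this geometry the lowest node dominating all of them is Oral: every daughter of Oral dominates only a proper subset, so no lower node suffices.
Spreading Oral from /d/ overwrites each of those terminals with /d/'s values, yielding exactly [t].
[voice] — on which /d/ differs from /ʃ/ — is unchanged, so Root cannot have spread; the constituent is no larger than Oral.

Oral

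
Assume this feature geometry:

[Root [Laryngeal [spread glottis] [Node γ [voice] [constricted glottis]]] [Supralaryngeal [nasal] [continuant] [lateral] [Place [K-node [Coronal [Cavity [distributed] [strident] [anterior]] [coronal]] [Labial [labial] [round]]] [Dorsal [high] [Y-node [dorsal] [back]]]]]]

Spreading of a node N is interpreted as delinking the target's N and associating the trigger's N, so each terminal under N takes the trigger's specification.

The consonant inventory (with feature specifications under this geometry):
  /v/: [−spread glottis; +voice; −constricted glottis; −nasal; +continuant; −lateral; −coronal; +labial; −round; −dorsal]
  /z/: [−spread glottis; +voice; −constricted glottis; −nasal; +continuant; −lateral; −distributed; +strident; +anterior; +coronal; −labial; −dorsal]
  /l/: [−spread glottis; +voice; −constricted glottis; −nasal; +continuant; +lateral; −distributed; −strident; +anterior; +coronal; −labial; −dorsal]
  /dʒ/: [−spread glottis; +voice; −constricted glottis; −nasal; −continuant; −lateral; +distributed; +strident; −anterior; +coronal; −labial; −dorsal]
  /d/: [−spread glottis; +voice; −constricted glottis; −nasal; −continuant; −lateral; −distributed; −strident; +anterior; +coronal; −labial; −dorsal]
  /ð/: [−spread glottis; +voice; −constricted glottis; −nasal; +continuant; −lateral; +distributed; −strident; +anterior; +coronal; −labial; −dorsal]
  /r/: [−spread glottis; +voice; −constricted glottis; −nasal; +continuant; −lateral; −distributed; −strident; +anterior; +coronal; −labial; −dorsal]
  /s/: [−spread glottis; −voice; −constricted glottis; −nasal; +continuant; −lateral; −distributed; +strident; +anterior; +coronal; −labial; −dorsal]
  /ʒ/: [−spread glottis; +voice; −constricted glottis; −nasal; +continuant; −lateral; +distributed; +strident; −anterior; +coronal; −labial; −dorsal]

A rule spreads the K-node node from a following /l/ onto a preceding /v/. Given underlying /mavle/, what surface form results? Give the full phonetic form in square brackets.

K-node immediately or transitively dominates [distributed], [strident], [anterior], [coronal], [labial], [round].
The target acquires /l/'s values for everything under K-node — [−distributed], [−strident], [+anterior], [+coronal], [−labial] — while keeping its own [spread glottis], [voice], [constricted glottis], ….
This feature bundle is that of [r], so /mavle/ surfaces as [marle].

[marle]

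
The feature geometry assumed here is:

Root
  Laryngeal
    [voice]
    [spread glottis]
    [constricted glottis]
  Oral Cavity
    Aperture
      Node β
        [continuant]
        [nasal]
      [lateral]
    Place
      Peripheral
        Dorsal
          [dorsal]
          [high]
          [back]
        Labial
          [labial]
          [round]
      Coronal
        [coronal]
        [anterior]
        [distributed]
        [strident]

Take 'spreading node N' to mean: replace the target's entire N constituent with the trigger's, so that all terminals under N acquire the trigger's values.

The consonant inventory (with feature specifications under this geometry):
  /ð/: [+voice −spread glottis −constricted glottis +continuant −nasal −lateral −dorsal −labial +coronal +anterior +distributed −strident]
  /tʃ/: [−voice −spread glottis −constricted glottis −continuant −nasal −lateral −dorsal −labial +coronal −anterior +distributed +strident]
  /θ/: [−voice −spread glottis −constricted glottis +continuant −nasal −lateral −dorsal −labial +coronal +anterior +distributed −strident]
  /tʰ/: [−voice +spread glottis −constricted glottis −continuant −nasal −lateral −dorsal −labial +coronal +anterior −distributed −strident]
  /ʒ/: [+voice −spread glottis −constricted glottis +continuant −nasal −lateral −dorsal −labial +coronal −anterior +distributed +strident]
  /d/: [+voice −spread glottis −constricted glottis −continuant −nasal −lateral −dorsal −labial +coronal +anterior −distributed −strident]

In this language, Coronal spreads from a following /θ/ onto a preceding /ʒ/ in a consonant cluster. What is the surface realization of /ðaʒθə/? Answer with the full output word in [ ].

[ðaðθə]

Coronal immediately or transitively dominates [coronal], [anterior], [distributed], [strident].
Spreading Coronal from /θ/ onto /ʒ/ replaces those values with /θ/'s: [+coronal], [+anterior], [+distributed], [−strident]. Features outside Coronal ([voice], [spread glottis], [constricted glottis], …) stay as in /ʒ/.
The resulting bundle matches /ð/ in the inventory; substituting it for /ʒ/ gives [ðaðθə].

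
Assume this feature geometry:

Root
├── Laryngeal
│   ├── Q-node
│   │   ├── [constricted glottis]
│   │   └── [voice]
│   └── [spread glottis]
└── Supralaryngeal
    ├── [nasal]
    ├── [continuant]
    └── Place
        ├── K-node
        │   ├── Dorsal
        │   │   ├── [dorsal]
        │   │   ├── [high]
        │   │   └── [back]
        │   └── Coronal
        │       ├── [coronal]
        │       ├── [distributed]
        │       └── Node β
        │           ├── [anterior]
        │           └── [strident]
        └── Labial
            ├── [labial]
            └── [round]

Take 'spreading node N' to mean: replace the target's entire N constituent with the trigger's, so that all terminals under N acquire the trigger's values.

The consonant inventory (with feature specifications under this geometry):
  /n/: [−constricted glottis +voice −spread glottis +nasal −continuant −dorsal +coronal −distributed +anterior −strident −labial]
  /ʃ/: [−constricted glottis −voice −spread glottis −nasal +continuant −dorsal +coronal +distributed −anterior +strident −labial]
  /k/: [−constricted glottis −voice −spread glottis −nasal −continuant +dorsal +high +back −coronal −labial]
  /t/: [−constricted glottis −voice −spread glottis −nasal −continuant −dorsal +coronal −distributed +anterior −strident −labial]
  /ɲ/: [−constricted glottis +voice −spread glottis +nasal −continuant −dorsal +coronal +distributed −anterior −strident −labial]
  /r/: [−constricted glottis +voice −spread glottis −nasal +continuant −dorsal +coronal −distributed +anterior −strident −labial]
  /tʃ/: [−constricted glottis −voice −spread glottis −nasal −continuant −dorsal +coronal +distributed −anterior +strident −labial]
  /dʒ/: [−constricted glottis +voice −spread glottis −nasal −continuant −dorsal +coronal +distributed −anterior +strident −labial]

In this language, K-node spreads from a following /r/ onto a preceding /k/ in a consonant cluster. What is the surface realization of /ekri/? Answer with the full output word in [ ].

[etri]

Terminals under K-node in this geometry: [dorsal], [high], [back], [coronal], [distributed], [anterior], [strident].
The target acquires /r/'s values for everything under K-node — [−dorsal], [+coronal], [−distributed], [+anterior], [−strident] — while keeping its own [constricted glottis], [voice], [spread glottis], ….
The resulting bundle matches /t/ in the inventory; substituting it for /k/ gives [etri].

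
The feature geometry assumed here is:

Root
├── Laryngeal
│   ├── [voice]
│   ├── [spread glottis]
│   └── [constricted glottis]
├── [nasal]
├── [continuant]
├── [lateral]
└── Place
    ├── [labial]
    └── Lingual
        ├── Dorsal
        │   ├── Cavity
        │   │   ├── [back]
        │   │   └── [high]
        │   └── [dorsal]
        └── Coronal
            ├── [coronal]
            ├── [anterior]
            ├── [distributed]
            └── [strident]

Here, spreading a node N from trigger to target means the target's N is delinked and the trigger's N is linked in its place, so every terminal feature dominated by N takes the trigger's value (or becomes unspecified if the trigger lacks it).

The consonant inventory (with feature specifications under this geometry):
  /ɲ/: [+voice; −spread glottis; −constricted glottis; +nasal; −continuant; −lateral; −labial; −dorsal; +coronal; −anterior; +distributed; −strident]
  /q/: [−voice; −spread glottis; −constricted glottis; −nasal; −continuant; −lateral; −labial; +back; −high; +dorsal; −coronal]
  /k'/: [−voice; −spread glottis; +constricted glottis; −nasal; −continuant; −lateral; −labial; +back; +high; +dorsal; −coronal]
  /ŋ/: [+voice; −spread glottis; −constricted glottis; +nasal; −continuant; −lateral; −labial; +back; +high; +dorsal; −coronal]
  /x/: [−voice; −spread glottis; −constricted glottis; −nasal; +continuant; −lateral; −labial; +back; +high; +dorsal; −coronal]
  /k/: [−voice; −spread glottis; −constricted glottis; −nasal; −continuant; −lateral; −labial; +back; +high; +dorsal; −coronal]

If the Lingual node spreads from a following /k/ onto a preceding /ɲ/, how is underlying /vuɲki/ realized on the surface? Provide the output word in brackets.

The Lingual node dominates the terminals [back], [high], [dorsal], [coronal], [anterior], [distributed], [strident].
After delinking /ɲ/'s Lingual and linking /k/'s, the affected terminals become [+back], [+high], [+dorsal], [−coronal]; [voice], [spread glottis], [constricted glottis], … (outside Lingual) are retained from /ɲ/.
This feature bundle is that of [ŋ], so /vuɲki/ surfaces as [vuŋki].

[vuŋki]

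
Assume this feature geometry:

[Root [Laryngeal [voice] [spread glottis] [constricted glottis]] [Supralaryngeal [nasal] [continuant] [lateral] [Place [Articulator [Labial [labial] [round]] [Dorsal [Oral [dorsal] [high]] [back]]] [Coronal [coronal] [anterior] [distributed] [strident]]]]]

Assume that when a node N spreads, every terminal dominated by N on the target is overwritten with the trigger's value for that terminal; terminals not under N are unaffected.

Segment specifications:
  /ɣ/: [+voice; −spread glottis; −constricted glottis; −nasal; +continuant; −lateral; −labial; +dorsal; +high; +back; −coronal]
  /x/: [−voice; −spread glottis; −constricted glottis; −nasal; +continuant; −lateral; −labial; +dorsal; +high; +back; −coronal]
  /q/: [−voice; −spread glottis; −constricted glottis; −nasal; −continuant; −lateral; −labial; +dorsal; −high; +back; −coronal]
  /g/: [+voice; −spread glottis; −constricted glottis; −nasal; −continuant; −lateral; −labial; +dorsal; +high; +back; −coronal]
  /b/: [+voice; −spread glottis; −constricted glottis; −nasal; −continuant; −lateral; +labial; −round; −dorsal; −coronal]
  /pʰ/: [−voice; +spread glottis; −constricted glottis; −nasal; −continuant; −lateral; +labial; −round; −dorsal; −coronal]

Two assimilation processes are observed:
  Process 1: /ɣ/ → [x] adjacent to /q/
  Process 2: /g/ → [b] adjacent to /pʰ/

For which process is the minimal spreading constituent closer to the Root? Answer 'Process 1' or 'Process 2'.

Process 1

Process 1: the feature that changes is [voice]; the minimal node is [voice] (depth 2).
In Process 2, [labial], [round], [dorsal], [high], [back] change, so the minimal spreading node is Articulator at depth 3.
[voice] (depth 2) sits above Articulator (depth 3), making Process 1 the one with the higher spreading node.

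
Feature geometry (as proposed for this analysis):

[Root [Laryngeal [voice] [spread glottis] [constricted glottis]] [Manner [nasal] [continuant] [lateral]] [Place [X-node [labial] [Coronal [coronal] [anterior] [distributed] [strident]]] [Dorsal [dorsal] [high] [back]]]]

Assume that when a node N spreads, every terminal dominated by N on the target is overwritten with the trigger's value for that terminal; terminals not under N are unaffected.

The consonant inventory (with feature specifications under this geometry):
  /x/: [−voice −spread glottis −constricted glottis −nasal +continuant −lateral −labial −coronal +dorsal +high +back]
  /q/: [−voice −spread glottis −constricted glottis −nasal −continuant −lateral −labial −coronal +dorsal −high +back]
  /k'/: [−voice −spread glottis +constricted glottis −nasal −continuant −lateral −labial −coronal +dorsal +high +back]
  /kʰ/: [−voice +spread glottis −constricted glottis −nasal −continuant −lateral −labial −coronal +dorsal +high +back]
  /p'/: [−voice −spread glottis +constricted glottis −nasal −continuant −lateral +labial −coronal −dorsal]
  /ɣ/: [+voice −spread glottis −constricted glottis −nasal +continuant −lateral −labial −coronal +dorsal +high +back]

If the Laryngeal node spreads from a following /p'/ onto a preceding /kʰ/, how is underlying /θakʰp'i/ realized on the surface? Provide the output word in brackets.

The Laryngeal node dominates the terminals [voice], [spread glottis], [constricted glottis].
After delinking /kʰ/'s Laryngeal and linking /p'/'s, the affected terminals become [−voice], [−spread glottis], [+constricted glottis]; [nasal], [continuant], [lateral], … (outside Laryngeal) are retained from /kʰ/.
The resulting bundle matches /k'/ in the inventory; substituting it for /kʰ/ gives [θak'p'i].

[θak'p'i]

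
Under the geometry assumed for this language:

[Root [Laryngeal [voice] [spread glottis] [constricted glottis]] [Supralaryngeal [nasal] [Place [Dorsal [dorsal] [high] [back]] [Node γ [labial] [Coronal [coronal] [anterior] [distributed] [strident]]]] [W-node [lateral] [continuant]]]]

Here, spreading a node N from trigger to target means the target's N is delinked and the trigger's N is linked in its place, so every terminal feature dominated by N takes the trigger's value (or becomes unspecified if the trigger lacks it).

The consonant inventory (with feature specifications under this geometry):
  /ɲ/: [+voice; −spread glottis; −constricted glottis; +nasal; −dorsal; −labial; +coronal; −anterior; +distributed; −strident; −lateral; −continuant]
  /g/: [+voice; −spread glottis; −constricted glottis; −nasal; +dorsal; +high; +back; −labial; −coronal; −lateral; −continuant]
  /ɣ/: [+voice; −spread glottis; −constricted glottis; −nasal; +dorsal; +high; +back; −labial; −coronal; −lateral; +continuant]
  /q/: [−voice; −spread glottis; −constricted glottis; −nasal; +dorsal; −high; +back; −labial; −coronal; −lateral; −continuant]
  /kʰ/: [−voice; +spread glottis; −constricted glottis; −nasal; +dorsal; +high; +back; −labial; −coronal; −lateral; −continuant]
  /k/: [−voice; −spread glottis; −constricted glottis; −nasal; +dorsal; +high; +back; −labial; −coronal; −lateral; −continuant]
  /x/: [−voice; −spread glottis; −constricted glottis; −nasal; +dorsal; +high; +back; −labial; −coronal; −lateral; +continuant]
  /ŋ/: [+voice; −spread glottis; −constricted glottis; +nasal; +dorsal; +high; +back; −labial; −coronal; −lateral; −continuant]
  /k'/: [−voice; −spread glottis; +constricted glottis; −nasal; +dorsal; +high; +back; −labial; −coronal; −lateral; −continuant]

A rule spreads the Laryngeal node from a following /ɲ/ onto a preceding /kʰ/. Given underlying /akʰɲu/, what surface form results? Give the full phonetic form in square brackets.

Laryngeal immediately or transitively dominates [voice], [spread glottis], [constricted glottis].
The target acquires /ɲ/'s values for everything under Laryngeal — [+voice], [−spread glottis], [−constricted glottis] — while keeping its own [nasal], [dorsal], [high], ….
This feature bundle is that of [g], so /akʰɲu/ surfaces as [agɲu].

[agɲu]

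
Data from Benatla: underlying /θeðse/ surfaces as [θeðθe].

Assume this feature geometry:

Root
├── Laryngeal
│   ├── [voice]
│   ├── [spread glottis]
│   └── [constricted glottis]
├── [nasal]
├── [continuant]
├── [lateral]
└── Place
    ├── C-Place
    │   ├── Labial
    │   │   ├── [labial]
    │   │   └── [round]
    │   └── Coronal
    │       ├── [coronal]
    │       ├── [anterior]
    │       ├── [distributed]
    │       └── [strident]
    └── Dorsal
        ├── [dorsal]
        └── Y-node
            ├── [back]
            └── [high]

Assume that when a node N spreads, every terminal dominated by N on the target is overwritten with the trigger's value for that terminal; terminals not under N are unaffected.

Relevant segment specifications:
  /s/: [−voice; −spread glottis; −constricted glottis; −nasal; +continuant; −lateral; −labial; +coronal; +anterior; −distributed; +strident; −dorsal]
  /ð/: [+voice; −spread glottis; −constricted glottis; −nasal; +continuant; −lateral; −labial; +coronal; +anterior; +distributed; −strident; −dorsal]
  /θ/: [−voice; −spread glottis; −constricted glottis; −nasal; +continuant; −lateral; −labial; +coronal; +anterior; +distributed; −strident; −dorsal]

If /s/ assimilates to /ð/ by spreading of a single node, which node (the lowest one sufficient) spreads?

Comparing /s/ with its surface form [θ], the features that change are [distributed], [strident].
In this geometry the lowest node dominating all of them is Coronal: every daughter of Coronal dominates only a proper subset, so no lower node suffices.
Spreading Coronal from /ð/ overwrites each of those terminals with /ð/'s values, yielding exactly [θ].
[voice], a feature on which the two segments disagree outside Coronal, is unchanged — nothing dominating it spread, and Coronal is the minimal sufficient constituent.

Coronal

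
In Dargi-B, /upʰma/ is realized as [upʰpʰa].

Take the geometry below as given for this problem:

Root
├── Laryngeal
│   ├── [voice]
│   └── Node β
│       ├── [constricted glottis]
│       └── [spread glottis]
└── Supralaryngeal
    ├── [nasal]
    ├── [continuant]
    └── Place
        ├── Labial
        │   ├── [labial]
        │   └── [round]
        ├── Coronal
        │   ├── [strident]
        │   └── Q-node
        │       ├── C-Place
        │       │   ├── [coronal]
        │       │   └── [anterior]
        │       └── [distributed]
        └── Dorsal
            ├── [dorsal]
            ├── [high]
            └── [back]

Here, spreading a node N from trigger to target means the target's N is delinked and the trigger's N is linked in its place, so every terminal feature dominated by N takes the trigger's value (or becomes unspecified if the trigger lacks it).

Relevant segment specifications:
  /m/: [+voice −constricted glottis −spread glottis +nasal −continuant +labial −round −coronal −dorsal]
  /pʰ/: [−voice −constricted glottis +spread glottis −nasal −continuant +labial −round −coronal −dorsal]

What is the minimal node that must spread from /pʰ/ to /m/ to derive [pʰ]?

The alternation /m/ → [pʰ] changes [voice], [spread glottis], [nasal] and nothing else.
The smallest constituent containing every changed terminal is Root — each of its daughters lacks at least one of the affected features.
If Root spreads, every terminal under it takes /pʰ/'s value, producing [pʰ] as observed.

Root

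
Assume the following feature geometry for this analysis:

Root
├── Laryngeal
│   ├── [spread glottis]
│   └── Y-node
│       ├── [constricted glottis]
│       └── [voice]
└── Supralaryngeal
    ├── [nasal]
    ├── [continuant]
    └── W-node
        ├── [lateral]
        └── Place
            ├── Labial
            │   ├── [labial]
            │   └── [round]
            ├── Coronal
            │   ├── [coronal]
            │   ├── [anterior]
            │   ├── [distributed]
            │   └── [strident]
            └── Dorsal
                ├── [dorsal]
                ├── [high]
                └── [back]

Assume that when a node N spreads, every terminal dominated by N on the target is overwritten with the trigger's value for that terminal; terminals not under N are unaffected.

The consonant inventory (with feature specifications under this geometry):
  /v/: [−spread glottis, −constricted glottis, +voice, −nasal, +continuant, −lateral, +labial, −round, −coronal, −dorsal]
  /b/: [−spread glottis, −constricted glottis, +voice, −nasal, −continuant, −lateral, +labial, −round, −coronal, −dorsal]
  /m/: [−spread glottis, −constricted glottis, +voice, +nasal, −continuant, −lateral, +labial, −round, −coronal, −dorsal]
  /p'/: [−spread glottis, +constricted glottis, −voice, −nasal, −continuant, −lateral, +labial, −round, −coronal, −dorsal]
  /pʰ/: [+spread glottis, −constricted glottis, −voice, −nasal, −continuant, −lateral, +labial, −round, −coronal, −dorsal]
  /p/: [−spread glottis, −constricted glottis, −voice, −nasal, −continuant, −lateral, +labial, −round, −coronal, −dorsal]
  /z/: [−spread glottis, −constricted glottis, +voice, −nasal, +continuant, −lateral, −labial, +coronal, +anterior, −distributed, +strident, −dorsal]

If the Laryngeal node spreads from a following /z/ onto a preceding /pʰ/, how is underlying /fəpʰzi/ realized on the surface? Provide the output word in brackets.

Terminals under Laryngeal in this geometry: [spread glottis], [constricted glottis], [voice].
After delinking /pʰ/'s Laryngeal and linking /z/'s, the affected terminals become [−spread glottis], [−constricted glottis], [+voice]; [nasal], [continuant], [lateral], … (outside Laryngeal) are retained from /pʰ/.
The resulting bundle matches /b/ in the inventory; substituting it for /pʰ/ gives [fəbzi].

[fəbzi]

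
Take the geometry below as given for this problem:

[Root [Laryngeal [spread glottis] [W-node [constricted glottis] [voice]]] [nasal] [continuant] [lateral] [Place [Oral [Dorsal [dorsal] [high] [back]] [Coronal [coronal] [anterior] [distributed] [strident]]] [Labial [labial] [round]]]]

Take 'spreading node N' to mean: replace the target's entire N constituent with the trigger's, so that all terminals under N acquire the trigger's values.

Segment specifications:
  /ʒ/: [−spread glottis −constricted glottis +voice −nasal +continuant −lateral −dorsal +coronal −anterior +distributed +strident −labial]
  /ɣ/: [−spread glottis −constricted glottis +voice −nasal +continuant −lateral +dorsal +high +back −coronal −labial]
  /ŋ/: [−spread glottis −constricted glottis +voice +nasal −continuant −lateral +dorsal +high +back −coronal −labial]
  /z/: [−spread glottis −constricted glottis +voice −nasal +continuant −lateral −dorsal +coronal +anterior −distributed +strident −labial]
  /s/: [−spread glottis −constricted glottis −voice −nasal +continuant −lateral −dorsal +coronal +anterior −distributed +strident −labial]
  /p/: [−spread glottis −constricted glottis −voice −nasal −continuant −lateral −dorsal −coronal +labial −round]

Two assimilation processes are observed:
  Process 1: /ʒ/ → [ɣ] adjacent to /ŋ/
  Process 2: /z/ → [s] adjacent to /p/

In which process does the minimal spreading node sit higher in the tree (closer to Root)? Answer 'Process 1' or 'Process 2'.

Process 1

Process 1 alters [coronal], [anterior], [distributed], [strident], [dorsal], [high], [back]; the lowest common ancestor is Oral (depth 2 from Root).
In Process 2, [voice] changes, so the minimal spreading node is [voice] at depth 3.
Oral (depth 2) sits above [voice] (depth 3), making Process 1 the one with the higher spreading node.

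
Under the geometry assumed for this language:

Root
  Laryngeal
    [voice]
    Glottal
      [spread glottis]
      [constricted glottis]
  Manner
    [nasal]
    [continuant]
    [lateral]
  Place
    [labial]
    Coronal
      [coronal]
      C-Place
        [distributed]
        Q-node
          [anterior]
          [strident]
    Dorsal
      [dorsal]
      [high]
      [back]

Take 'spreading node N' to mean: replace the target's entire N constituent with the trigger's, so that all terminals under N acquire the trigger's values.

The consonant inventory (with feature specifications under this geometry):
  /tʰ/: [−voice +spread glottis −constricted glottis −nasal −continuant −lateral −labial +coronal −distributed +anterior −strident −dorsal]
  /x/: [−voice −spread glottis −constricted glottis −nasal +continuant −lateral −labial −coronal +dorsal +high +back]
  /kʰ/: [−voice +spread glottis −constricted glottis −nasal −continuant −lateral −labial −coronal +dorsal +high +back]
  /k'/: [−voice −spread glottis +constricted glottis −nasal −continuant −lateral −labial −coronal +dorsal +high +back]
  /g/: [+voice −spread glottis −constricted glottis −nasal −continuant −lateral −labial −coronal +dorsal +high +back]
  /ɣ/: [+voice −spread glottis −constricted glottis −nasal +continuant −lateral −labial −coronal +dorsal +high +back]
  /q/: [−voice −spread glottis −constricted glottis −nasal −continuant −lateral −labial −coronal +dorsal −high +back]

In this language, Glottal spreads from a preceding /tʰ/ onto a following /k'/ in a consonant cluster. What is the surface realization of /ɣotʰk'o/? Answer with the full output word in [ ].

The Glottal node dominates the terminals [spread glottis], [constricted glottis].
Spreading Glottal from /tʰ/ onto /k'/ replaces those values with /tʰ/'s: [+spread glottis], [−constricted glottis]. Features outside Glottal ([voice], [nasal], [continuant], …) stay as in /k'/.
This feature bundle is that of [kʰ], so /ɣotʰk'o/ surfaces as [ɣotʰkʰo].

[ɣotʰkʰo]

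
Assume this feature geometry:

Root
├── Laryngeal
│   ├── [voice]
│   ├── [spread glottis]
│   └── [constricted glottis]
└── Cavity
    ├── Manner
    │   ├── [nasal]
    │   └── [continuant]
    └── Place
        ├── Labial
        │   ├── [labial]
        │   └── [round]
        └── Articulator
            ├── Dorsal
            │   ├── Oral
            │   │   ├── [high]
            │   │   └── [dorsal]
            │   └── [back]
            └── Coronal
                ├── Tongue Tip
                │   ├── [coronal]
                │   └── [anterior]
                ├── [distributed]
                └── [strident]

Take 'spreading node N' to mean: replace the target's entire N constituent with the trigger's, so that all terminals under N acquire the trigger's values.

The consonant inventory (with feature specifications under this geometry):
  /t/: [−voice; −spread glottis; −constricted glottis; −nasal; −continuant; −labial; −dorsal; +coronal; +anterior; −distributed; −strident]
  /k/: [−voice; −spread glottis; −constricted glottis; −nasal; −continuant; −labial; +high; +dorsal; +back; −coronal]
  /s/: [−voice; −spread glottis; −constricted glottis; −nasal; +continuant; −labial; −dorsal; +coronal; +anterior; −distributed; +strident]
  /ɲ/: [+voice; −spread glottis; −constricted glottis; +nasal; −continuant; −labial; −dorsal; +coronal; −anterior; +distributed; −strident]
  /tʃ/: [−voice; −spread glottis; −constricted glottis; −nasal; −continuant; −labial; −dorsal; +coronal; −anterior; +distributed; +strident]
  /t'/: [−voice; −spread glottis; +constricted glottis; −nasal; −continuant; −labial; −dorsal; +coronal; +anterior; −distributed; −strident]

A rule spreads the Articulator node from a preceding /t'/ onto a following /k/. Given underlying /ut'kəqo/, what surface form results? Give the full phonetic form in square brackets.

[ut'təqo]

Articulator immediately or transitively dominates [high], [dorsal], [back], [coronal], [anterior], [distributed], [strident].
After delinking /k/'s Articulator and linking /t'/'s, the affected terminals become [−dorsal], [+coronal], [+anterior], [−distributed], [−strident]; [voice], [spread glottis], [constricted glottis], … (outside Articulator) are retained from /k/.
This feature bundle is that of [t], so /ut'kəqo/ surfaces as [ut'təqo].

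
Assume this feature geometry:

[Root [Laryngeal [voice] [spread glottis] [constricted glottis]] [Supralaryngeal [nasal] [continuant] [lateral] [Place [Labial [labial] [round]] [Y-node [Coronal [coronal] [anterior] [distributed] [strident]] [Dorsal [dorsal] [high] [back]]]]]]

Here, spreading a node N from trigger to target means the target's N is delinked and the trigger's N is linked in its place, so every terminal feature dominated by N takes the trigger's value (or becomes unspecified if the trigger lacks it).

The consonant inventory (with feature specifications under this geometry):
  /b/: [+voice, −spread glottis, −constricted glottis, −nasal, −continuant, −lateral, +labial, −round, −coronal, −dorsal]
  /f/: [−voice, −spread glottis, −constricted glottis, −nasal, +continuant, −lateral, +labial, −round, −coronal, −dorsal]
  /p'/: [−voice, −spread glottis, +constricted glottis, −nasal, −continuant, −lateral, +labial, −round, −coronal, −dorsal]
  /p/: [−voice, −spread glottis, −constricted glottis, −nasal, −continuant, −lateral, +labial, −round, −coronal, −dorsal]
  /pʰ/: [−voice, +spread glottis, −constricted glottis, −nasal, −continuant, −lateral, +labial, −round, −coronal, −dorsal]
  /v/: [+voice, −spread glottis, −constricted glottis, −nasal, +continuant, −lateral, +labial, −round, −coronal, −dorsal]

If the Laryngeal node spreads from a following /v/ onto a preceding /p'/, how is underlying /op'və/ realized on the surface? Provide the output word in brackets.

[obvə]

Laryngeal immediately or transitively dominates [voice], [spread glottis], [constricted glottis].
The target acquires /v/'s values for everything under Laryngeal — [+voice], [−spread glottis], [−constricted glottis] — while keeping its own [nasal], [continuant], [lateral], ….
Among the inventory, only /b/ has exactly this specification, giving the surface form [obvə].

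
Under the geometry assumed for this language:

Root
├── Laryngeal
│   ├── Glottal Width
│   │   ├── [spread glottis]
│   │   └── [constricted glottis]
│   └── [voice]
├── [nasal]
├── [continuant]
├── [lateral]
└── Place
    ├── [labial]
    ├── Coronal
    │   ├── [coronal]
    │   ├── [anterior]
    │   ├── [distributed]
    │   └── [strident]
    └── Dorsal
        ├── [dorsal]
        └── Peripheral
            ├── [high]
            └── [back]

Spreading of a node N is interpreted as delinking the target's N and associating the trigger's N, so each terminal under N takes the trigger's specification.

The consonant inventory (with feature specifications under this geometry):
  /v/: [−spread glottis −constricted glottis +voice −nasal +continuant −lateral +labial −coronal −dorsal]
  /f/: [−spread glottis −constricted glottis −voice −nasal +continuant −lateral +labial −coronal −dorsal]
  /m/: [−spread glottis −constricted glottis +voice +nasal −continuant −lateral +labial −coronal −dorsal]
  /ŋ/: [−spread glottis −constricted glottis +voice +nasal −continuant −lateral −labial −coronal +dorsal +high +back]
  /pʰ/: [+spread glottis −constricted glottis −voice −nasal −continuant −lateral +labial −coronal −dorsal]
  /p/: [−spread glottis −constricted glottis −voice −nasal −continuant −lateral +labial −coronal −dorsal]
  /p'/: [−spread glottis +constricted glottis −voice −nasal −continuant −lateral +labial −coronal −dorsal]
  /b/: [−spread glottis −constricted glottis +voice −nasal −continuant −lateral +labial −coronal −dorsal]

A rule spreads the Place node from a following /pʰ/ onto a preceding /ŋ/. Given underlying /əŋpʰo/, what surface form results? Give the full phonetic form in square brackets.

The Place node dominates the terminals [labial], [coronal], [anterior], [distributed], [strident], [dorsal], [high], [back].
The target acquires /pʰ/'s values for everything under Place — [+labial], [−coronal], [−dorsal] — while keeping its own [spread glottis], [constricted glottis], [voice], ….
The resulting bundle matches /m/ in the inventory; substituting it for /ŋ/ gives [əmpʰo].

[əmpʰo]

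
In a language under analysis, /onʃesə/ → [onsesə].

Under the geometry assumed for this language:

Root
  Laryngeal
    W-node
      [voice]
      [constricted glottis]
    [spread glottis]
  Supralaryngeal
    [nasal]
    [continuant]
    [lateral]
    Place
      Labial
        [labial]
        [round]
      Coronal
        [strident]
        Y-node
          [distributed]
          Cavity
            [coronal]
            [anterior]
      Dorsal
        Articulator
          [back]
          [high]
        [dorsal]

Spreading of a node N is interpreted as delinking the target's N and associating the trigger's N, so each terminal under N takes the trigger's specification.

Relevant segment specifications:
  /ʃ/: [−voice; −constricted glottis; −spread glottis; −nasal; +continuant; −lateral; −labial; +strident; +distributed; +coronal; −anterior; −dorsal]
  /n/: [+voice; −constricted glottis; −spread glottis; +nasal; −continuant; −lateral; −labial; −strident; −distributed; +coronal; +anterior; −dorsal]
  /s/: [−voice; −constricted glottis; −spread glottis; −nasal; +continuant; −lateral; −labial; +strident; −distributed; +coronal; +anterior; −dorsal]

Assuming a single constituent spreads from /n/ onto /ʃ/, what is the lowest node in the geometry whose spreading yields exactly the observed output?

Y-node

Comparing /ʃ/ with its surface form [s], the features that change are [anterior], [distributed].
The smallest constituent containing every changed terminal is Y-node — each of its daughters lacks at least one of the affected features.
Spreading Y-node from /n/ overwrites each of those terminals with /n/'s values, yielding exactly [s].
Since [strident] is preserved even though /n/ disagrees there, no node above Y-node spread.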